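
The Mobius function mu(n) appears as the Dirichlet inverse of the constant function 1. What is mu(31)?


31 = 31 (all distinct primes).
mu(31) = (-1)^1 = -1

-1


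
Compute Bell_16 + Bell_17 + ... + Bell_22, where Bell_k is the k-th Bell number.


Recall Bell_k counts set partitions of a k-set (with Bell_0 = 1 by convention).
Bell_16 through Bell_22: 10480142147, 82864869804, 682076806159, 5832742205057, 51724158235372, 474869816156751, 4506715738447323
Sum = 10480142147 + 82864869804 + 682076806159 + 5832742205057 + 51724158235372 + 474869816156751 + 4506715738447323 = 5039917876862613.

5039917876862613


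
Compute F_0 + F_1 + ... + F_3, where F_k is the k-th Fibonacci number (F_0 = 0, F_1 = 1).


Use the identity sum_{k=0}^{N} F_k = F_{N+2} - 1 (which follows from F_{k+2} - F_{k+1} = F_k). Then
sum_{k=0}^{3} F_k = (F_{5} - 1) - (F_{1} - 1) = F_{5} - F_{1}.
Computing: F_{5} = 5, F_{1} = 1, so
Sum = 5 - 1 = 4.

4


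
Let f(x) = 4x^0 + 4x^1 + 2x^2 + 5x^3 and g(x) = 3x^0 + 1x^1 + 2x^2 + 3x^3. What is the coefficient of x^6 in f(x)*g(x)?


Cauchy product at x^6:
5*3
= 15

15


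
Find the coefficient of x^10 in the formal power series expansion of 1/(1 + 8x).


Write 1/(1 + c x) = 1/(1 - (-c) x) and apply the geometric-series identity
1/(1 - y) = sum_{k>=0} y^k to get 1/(1 + c x) = sum_{k>=0} (-c)^k x^k.
So the coefficient of x^k is (-c)^k = (-1)^k * c^k.
Here c = 8 and k = 10:
(-8)^10 = 1 * 1073741824 = 1073741824

1073741824


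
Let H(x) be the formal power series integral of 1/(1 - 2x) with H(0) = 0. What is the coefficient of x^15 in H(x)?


1/(1 - 2x) = sum_{k>=0} 2^k x^k. Integrating termwise with H(0) = 0:
H(x) = sum_{k>=0} 2^k x^(k+1) / (k+1) = sum_{m>=1} 2^(m-1) x^m / m.
For m = 15: 2^14/15 = 16384/15 = 16384/15.

16384/15


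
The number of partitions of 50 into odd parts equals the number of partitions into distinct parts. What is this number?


Computing partitions of 50 into odd parts (1, 3, 5, ...):
Using the generating function prod_{k>=0} 1/(1-x^(2k+1)),
the count is 3658

3658


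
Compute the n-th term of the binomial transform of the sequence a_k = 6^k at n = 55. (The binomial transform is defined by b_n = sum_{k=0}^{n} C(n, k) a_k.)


With a_k = 6^k, b_n = sum_{k=0}^{n} C(n, k) 6^k = (1 + 6)^n by the binomial theorem.
For n = 55: (1 + 6)^55 = 7^55 = 30226801971775055948247051683954096612865741943.

30226801971775055948247051683954096612865741943


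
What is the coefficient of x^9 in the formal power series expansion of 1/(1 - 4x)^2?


The general identity 1/(1 - c x)^r = sum_{k>=0} c^k C(k + r - 1, r - 1) x^k follows by substituting y = c x into 1/(1 - y)^r = sum_{k>=0} C(k + r - 1, r - 1) y^k.
For c = 4, r = 2, k = 9:
4^9 * C(10, 1) = 262144 * 10 = 2621440.

2621440


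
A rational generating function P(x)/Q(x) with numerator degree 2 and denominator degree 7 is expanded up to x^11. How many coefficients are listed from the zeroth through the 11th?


Expanding up to x^11 gives the coefficients for x^0, x^1, ..., x^11.
That is 11 + 1 = 12 coefficients in total.

12


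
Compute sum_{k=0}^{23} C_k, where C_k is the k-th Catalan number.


C_0 through C_23: 1, 1, 2, 5, 14, 42, 132, 429, 1430, 4862, 16796, 58786, 208012, 742900, 2674440, 9694845, 35357670, 129644790, 477638700, 1767263190, 6564120420, 24466267020, 91482563640, 343059613650
Sum = 1 + 1 + 2 + 5 + 14 + 42 + 132 + 429 + 1430 + 4862 + 16796 + 58786 + 208012 + 742900 + 2674440 + 9694845 + 35357670 + 129644790 + 477638700 + 1767263190 + 6564120420 + 24466267020 + 91482563640 + 343059613650
= 467995871777

467995871777


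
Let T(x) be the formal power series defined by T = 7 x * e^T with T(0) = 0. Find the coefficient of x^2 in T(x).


Apply the Lagrange inversion formula: if T = 7 x * phi(T) with phi(t) = e^t, then
[x^n] T = 7^n * (1/n) [t^(n-1)] phi(t)^n = 7^n * (1/n) [t^(n-1)] e^(n t) = 7^n * (1/n) * n^(n-1) / (n-1)! = 7^n * n^(n-1) / n!.
When c = 1 this is the Cayley count of rooted labeled trees on n vertices, divided by n!.
For n = 2: 7^2 * 2^1 / 2! = 49 * 2/2 = 49.

49


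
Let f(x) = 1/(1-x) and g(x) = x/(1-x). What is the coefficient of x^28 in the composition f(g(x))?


First simplify the composition: f(g(x)) = 1/(1 - x/(1-x)) = (1-x)/((1-x) - x) = (1-x)/(1-2x).
Now extract the coefficient. Write (1-x)/(1-2x) = 1/(1-2x) - x/(1-2x).
The coefficient of x^n in 1/(1-2x) is 2^n, and in x/(1-2x) is 2^(n-1) (for n >= 1).
So the coefficient of x^28 is 2^28 - 2^27 = 268435456 - 134217728 = 134217728.

134217728


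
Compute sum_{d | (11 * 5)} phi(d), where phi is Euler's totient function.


First, 11 * 5 = 55. One classical identity is sum_{d | n} phi(d) = n (each k in [1, n] has a unique gcd with n, and among the k's with gcd(k, n) = n/d there are phi(d) of them). So the sum equals 55. We also verify directly:
Divisors of 55: 1, 5, 11, 55.
phi values: 1, 4, 10, 40.
Sum = 55.

55


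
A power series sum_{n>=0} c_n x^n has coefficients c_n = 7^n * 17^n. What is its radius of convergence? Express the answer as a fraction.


By the root test (Cauchy-Hadamard), the radius is R = 1 / limsup_n |c_n|^(1/n).
Here |c_n|^(1/n) = (7^n * 17^n)^(1/n) = 7 * 17 = 119 for all n.
So R = 1/119 = 1/119.

1/119


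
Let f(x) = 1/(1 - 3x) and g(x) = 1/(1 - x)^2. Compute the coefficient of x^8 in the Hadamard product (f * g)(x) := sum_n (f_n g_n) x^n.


f has coefficients f_k = 3^k. For g = 1/(1 - x)^2 the coefficient is g_k = C(k + 1, 1) = k + 1. The Hadamard coefficient is (f * g)_k = 3^k * (k + 1).
For k = 8: 3^8 * 9 = 6561 * 9 = 59049.

59049


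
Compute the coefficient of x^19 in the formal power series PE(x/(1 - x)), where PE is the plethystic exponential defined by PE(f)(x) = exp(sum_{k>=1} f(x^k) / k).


For f(x) = x/(1 - x) we have
sum_{k>=1} f(x^k) / k = sum_{k>=1} (1/k) * x^k / (1 - x^k) = sum_{k, m >= 1} x^(k m) / k,
which after exponentiating simplifies to
PE(x/(1 - x)) = prod_{k>=1} 1 / (1 - x^k).
This is the generating function for the partition function p(n), so the coefficient of x^19 is p(19).
Computing p(19) by dynamic programming over parts 1, 2, ..., 19: p(19) = 490.

490


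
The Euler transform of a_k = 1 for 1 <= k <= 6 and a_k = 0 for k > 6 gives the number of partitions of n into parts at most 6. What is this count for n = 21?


Partitions of 21 into parts at most 6:
Using generating function (1-x)^(-1)(1-x^2)^(-1)...(1-x^6)^(-1),
the coefficient of x^21 = 331

331


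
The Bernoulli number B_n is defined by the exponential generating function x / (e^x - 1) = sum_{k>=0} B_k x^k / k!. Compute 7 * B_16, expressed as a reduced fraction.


Bernoulli numbers can also be computed recursively via B_0 = 1 and sum_{j=0}^{m} C(m+1, j) B_j = 0 for m >= 1. Odd-index Bernoulli numbers vanish for k >= 3.
Computing B_16 = -3617/510, so 7 * B_16 = 7 * -3617/510 = -25319/510.

-25319/510


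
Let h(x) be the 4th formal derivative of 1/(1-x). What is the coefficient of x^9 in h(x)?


Differentiating 4 times: d^4/dx^4 [1/(1-x)] = 4!/(1-x)^5.
The expansion 1/(1-x)^5 = sum_{k>=0} C(k+4, 4) x^k, so the coefficient of x^n in 4!/(1-x)^5 is 4! * C(n+4, 4).
For n = 9: 24 * C(13, 4) = 24 * 715 = 17160

17160


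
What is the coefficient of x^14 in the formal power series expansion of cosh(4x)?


The Maclaurin series is cosh(t) = sum_{m>=0} t^(2m) / (2m)!, so substituting t = 4x, only even powers of x are nonzero, with coefficient of x^(2m) equal to 4^(2m) / (2m)!.
For x^14 the coefficient is 4^14/14! = 268435456/87178291200 = 131072/42567525.

131072/42567525


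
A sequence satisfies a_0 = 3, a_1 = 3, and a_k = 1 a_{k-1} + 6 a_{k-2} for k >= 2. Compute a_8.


The characteristic equation is t^2 - 1 t - 6 = 0, with roots r_1 = 3 and r_2 = -2 (so c_1 = r_1 + r_2, c_2 = -r_1 r_2 as required).
One can use the closed form a_n = A r_1^n + B r_2^n, but direct iteration is more reliable:
a_0 = 3, a_1 = 3, a_2 = 21, a_3 = 39, a_4 = 165, a_5 = 399, a_6 = 1389, a_7 = 3783, a_8 = 12117.
So a_8 = 12117.

12117


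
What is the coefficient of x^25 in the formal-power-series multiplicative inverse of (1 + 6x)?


The inverse is 1/(1 + 6x). Apply the geometric identity 1/(1 - y) = sum_{k>=0} y^k with y = -6x:
1/(1 + 6x) = sum_{k>=0} (-6)^k x^k.
So the coefficient of x^25 is (-6)^25 = -28430288029929701376.

-28430288029929701376


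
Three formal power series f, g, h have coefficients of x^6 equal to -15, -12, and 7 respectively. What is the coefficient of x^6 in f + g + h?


Series addition is componentwise:
-15 + -12 + 7
= -20

-20


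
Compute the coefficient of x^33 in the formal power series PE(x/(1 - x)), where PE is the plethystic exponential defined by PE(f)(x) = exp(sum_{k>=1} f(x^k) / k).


For f(x) = x/(1 - x) we have
sum_{k>=1} f(x^k) / k = sum_{k>=1} (1/k) * x^k / (1 - x^k) = sum_{k, m >= 1} x^(k m) / k,
which after exponentiating simplifies to
PE(x/(1 - x)) = prod_{k>=1} 1 / (1 - x^k).
This is the generating function for the partition function p(n), so the coefficient of x^33 is p(33).
Computing p(33) by dynamic programming over parts 1, 2, ..., 33: p(33) = 10143.

10143


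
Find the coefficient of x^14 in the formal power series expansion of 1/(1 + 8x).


Write 1/(1 + c x) = 1/(1 - (-c) x) and apply the geometric-series identity
1/(1 - y) = sum_{k>=0} y^k to get 1/(1 + c x) = sum_{k>=0} (-c)^k x^k.
So the coefficient of x^k is (-c)^k = (-1)^k * c^k.
Here c = 8 and k = 14:
(-8)^14 = 1 * 4398046511104 = 4398046511104

4398046511104


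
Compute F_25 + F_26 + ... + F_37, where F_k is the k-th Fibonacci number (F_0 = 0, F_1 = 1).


Use the identity sum_{k=0}^{N} F_k = F_{N+2} - 1 (which follows from F_{k+2} - F_{k+1} = F_k). Then
sum_{k=25}^{37} F_k = (F_{39} - 1) - (F_{26} - 1) = F_{39} - F_{26}.
Computing: F_{39} = 63245986, F_{26} = 121393, so
Sum = 63245986 - 121393 = 63124593.

63124593


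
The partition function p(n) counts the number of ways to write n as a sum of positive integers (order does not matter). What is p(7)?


Using the generating function prod_{k>=1} 1/(1-x^k), we compute p(7).
By dynamic programming over parts 1 through 7:
p(7) = 15

15


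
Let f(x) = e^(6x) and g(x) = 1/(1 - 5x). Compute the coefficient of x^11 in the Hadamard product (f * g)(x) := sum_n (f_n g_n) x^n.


Expanding: f_k = 6^k/k! (from e^(6x)) and g_k = 5^k (from 1/(1 - 5x)). So the Hadamard coefficient (f * g)_k = 6^k 5^k / k! = (30)^k / k!.
For k = 11: 30^11/11! = 17714700000000000/39916800 = 34171875000/77.

34171875000/77


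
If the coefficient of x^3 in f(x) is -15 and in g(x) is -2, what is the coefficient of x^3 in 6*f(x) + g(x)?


Scalar multiplication scales coefficients: 6 * -15 = -90.
Then add the g coefficient: -90 + -2
= -92

-92


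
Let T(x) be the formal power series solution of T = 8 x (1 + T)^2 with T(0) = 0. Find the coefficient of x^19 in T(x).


Apply the Lagrange inversion formula: if T = 8 x * phi(T) with phi(t) = (1 + t)^2, then [x^n] T = 8^n * (1/n) [t^(n-1)] phi(t)^n = 8^n * (1/n) [t^(n-1)] (1 + t)^(2n) = 8^n * (1/n) C(2n, n-1).
Using the identity C(2n, n-1) = C(2n, n) * n / (n+1), the unscaled factor equals C(2n, n) / (n+1) = C_n, the n-th Catalan number.
For n = 19: C_19 = C(38, 19) / 20 = 35345263800/20 = 1767263190.
With the 8^19 = 144115188075855872 factor, the coefficient is 144115188075855872 * 1767263190 = 254689467006387010330951680.

254689467006387010330951680


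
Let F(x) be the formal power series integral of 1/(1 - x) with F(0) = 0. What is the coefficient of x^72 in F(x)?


1/(1 - x) = sum_{k>=0} x^k. Integrating termwise and using F(0) = 0 gives
F(x) = sum_{k>=0} x^(k+1) / (k+1) = sum_{m>=1} x^m / m = -ln(1 - x).
So the coefficient of x^72 is 1/72 = 1/72.

1/72


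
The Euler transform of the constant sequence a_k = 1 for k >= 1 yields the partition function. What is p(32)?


The Euler transform converts the sequence a_k = 1 into the number of integer partitions.
Using the recurrence or dynamic programming:
p(32) = 8349

8349


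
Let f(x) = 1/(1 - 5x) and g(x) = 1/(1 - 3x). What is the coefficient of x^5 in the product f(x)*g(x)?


The coefficient of x^n in f*g is the Cauchy product: sum_{k=0}^{n} a^k * b^(n-k).
With a=5, b=3, n=5:
sum_{k=0}^{5} 5^k * 3^(5-k)
= 7448

7448


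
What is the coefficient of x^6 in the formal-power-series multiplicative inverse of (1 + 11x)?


The inverse is 1/(1 + 11x). Apply the geometric identity 1/(1 - y) = sum_{k>=0} y^k with y = -11x:
1/(1 + 11x) = sum_{k>=0} (-11)^k x^k.
So the coefficient of x^6 is (-11)^6 = 1771561.

1771561


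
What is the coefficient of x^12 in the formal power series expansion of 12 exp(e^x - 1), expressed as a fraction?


exp(e^x - 1) is the exponential generating function for the Bell numbers Bell_k: exp(e^x - 1) = sum_{k>=0} Bell_k x^k / k!.
So the coefficient of x^12 in 12 exp(e^x - 1) is 12 Bell_12 / 12!.
Computing: Bell_12 = 4213597 and 12! = 479001600, giving
12 * 4213597/479001600 = 4213597/39916800.

4213597/39916800


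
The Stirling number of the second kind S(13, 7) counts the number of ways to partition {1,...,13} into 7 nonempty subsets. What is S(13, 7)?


Using the explicit formula S(n,k) = (1/k!) sum_{j=0}^{k} (-1)^(k-j) C(k,j) j^n:
S(13, 7) = 5715424
Equivalently, S(n,k) is n! times the coefficient of x^n in the EGF (e^x - 1)^k / k!.

5715424


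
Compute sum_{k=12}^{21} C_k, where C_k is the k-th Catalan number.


C_12 through C_21: 208012, 742900, 2674440, 9694845, 35357670, 129644790, 477638700, 1767263190, 6564120420, 24466267020
Sum = 208012 + 742900 + 2674440 + 9694845 + 35357670 + 129644790 + 477638700 + 1767263190 + 6564120420 + 24466267020
= 33453611987

33453611987


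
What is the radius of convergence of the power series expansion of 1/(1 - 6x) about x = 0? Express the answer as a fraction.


Expanding 1/(1 - 6x) = sum_{k>=0} 6^k x^k, the series converges when |6x| < 1, i.e., |x| < 1/6.
So the radius of convergence is 1/6 = 1/6.

1/6


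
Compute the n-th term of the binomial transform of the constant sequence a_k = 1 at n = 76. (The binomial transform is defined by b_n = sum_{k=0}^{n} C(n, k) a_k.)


With a_k = 1 for all k, b_n = sum_{k=0}^{n} C(n, k) = 2^n by the binomial theorem.
For n = 76: 2^76 = 75557863725914323419136.

75557863725914323419136


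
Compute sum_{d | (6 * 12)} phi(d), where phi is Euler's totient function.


First, 6 * 12 = 72. One classical identity is sum_{d | n} phi(d) = n (each k in [1, n] has a unique gcd with n, and among the k's with gcd(k, n) = n/d there are phi(d) of them). So the sum equals 72. We also verify directly:
Divisors of 72: 1, 2, 3, 4, 6, 8, 9, 12, 18, 24, 36, 72.
phi values: 1, 1, 2, 2, 2, 4, 6, 4, 6, 8, 12, 24.
Sum = 72.

72


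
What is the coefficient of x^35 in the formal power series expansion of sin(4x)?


The Maclaurin series is sin(t) = sum_{k>=0} (-1)^k t^(2k+1) / (2k+1)!, so substituting t = 4x, only odd powers of x are nonzero, with coefficient of x^(2k+1) equal to (-1)^k 4^(2k+1) / (2k+1)!.
Write 35 = 2*17 + 1, giving the coefficient (-1)^17 * 4^35 / 35! = -1180591620717411303424/10333147966386144929666651337523200000000 = -274877906944/2405873491984360136479756640625.

-274877906944/2405873491984360136479756640625


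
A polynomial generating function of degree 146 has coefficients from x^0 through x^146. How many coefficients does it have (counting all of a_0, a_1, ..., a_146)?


A polynomial of degree 146 takes the form a_0 + a_1 x + ... + a_146 x^146.
The number of coefficients is 146 + 1 = 147.

147


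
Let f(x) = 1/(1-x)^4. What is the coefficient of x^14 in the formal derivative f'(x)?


Differentiate: d/dx [ 1/(1-x)^r ] = r / (1-x)^(r+1).
Here r = 4, so f'(x) = 4 / (1-x)^5.
The expansion of 1/(1-x)^(r+1) has coefficient of x^n equal to C(n+r, r).
So the coefficient of x^14 in f'(x) is
4 * C(18, 4) = 4 * 3060 = 12240

12240


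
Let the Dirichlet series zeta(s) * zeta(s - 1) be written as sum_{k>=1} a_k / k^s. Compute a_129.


Convolution gives a_k = sum_{d | k} d * 1 = sum_{d | k} d = sigma(k), the sum of positive divisors of k.
For k = 129, the divisors are 1, 3, 43, 129, so
sigma(129) = 1 + 3 + 43 + 129 = 176.

176


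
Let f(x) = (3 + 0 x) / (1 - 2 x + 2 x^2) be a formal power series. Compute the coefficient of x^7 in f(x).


Write f(x) = sum_{k>=0} a_k x^k. Multiplying both sides by 1 - 2 x + 2 x^2 gives
(1 - 2 x + 2 x^2) sum_{k>=0} a_k x^k = 3 + 0 x.
Matching coefficients:
 x^0: a_0 = 3
 x^1: a_1 - 2 a_0 = 0  =>  a_1 = 2*3 + 0 = 6
 x^k (k >= 2): a_k = 2 a_{k-1} - 2 a_{k-2}.
Iterating: a_2 = 6, a_3 = 0, a_4 = -12, a_5 = -24, a_6 = -24, a_7 = 0.
So the coefficient of x^7 is 0.

0


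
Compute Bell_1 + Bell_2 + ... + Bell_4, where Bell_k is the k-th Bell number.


Recall Bell_k counts set partitions of a k-set (with Bell_0 = 1 by convention).
Bell_1 through Bell_4: 1, 2, 5, 15
Sum = 1 + 2 + 5 + 15 = 23.

23


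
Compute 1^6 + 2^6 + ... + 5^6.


This power sum has a closed form given by Faulhaber's formula
sum_{k=1}^{m} k^p = (1 / (p + 1)) * sum_{j=0}^{p} C(p + 1, j) B_j m^(p + 1 - j),
but for small m direct computation is fastest:
1 + 64 + 729 + 4096 + 15625 = 20515.

20515


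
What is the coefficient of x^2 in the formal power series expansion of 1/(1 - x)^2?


The expansion 1/(1 - x)^r = sum_{k>=0} C(k + r - 1, r - 1) x^k follows from the multiset / negative-binomial theorem (or from repeated differentiation of the geometric series).
For r = 2 and k = 2:
C(3, 1) = 6 / (1 * 2) = 3.

3


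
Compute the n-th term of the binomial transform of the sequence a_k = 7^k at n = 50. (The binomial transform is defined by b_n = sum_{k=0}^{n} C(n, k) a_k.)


With a_k = 7^k, b_n = sum_{k=0}^{n} C(n, k) 7^k = (1 + 7)^n by the binomial theorem.
For n = 50: (1 + 7)^50 = 8^50 = 1427247692705959881058285969449495136382746624.

1427247692705959881058285969449495136382746624


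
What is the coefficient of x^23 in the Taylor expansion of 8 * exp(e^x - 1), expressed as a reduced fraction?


exp(e^x - 1) = sum_{k>=0} Bell_k x^k / k!, where Bell_k is the k-th Bell number.
So the coefficient of x^23 is 8 * Bell_23 / 23!.
Computing: Bell_23 = 44152005855084346 and 23! = 25852016738884976640000, giving
8 * 44152005855084346/25852016738884976640000 = 22076002927542173/1615751046180311040000.

22076002927542173/1615751046180311040000


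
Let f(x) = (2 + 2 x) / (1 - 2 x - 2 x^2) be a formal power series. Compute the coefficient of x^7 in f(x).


Write f(x) = sum_{k>=0} a_k x^k. Multiplying both sides by 1 - 2 x - 2 x^2 gives
(1 - 2 x - 2 x^2) sum_{k>=0} a_k x^k = 2 + 2 x.
Matching coefficients:
 x^0: a_0 = 2
 x^1: a_1 - 2 a_0 = 2  =>  a_1 = 2*2 + 2 = 6
 x^k (k >= 2): a_k = 2 a_{k-1} + 2 a_{k-2}.
Iterating: a_2 = 16, a_3 = 44, a_4 = 120, a_5 = 328, a_6 = 896, a_7 = 2448.
So the coefficient of x^7 is 2448.

2448


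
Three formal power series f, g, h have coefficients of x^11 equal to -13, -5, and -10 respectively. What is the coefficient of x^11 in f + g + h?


Series addition is componentwise:
-13 + -5 + -10
= -28

-28


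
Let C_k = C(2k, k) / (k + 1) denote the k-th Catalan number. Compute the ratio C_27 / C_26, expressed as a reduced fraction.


Using C_k = (2k)! / (k! (k+1)!), the ratio C_{k+1}/C_k simplifies to
C_{k+1}/C_k = [(2k+2)! / ((k+1)! (k+2)!)] * [k! (k+1)! / (2k)!]
 = (2k+2)(2k+1) / ((k+1)(k+2)) = 2(2k+1) / (k+2).
For k = 26: 2(2*26 + 1) / (26 + 2) = 106/28 = 53/14.

53/14


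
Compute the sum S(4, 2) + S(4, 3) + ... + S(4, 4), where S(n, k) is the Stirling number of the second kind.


By definition, S(n, k) counts partitions of an n-set into exactly k nonempty blocks.
Computing row n = 4 for k = 2..4:
S(4, k): 7, 6, 1
Sum = 14.

14


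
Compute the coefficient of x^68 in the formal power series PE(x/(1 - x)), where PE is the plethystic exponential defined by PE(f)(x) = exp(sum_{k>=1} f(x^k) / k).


For f(x) = x/(1 - x) we have
sum_{k>=1} f(x^k) / k = sum_{k>=1} (1/k) * x^k / (1 - x^k) = sum_{k, m >= 1} x^(k m) / k,
which after exponentiating simplifies to
PE(x/(1 - x)) = prod_{k>=1} 1 / (1 - x^k).
This is the generating function for the partition function p(n), so the coefficient of x^68 is p(68).
Computing p(68) by dynamic programming over parts 1, 2, ..., 68: p(68) = 3087735.

3087735


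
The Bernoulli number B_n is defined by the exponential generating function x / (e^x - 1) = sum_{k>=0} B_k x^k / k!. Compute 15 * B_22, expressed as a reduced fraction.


Bernoulli numbers can also be computed recursively via B_0 = 1 and sum_{j=0}^{m} C(m+1, j) B_j = 0 for m >= 1. Odd-index Bernoulli numbers vanish for k >= 3.
Computing B_22 = 854513/138, so 15 * B_22 = 15 * 854513/138 = 4272565/46.

4272565/46


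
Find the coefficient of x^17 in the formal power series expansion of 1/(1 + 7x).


Write 1/(1 + c x) = 1/(1 - (-c) x) and apply the geometric-series identity
1/(1 - y) = sum_{k>=0} y^k to get 1/(1 + c x) = sum_{k>=0} (-c)^k x^k.
So the coefficient of x^k is (-c)^k = (-1)^k * c^k.
Here c = 7 and k = 17:
(-7)^17 = -1 * 232630513987207 = -232630513987207

-232630513987207


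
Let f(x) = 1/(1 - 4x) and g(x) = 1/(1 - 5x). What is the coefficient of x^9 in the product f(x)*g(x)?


The coefficient of x^n in f*g is the Cauchy product: sum_{k=0}^{n} a^k * b^(n-k).
With a=4, b=5, n=9:
sum_{k=0}^{9} 4^k * 5^(9-k)
= 8717049

8717049


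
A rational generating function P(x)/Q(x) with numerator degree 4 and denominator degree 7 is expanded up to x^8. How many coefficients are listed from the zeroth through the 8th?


Expanding up to x^8 gives the coefficients for x^0, x^1, ..., x^8.
That is 8 + 1 = 9 coefficients in total.

9


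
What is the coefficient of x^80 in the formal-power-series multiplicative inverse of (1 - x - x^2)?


Let the inverse be f(x) = sum_{k>=0} a_k x^k. From f(x) * (1 - x - x^2) = 1 and matching coefficients:
 x^0: a_0 = 1.
 x^1: a_1 - a_0 = 0, so a_1 = 1.
 x^k (k >= 2): a_k - a_{k-1} - a_{k-2} = 0, i.e. a_k = a_{k-1} + a_{k-2}.
This is the Fibonacci-type recurrence shifted so that a_0 = a_1 = 1.
Iterating: a_0=1, a_1=1, a_2=2, a_3=3, a_4=5, a_5=8, a_6=13, a_7=21, a_8=34, a_9=55, ...
a_80 = 37889062373143906.

37889062373143906


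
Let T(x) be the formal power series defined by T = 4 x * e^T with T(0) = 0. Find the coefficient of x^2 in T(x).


Apply the Lagrange inversion formula: if T = 4 x * phi(T) with phi(t) = e^t, then
[x^n] T = 4^n * (1/n) [t^(n-1)] phi(t)^n = 4^n * (1/n) [t^(n-1)] e^(n t) = 4^n * (1/n) * n^(n-1) / (n-1)! = 4^n * n^(n-1) / n!.
When c = 1 this is the Cayley count of rooted labeled trees on n vertices, divided by n!.
For n = 2: 4^2 * 2^1 / 2! = 16 * 2/2 = 16.

16


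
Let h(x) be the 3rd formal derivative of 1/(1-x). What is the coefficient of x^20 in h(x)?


Differentiating 3 times: d^3/dx^3 [1/(1-x)] = 3!/(1-x)^4.
The expansion 1/(1-x)^4 = sum_{k>=0} C(k+3, 3) x^k, so the coefficient of x^n in 3!/(1-x)^4 is 3! * C(n+3, 3).
For n = 20: 6 * C(23, 3) = 6 * 1771 = 10626

10626


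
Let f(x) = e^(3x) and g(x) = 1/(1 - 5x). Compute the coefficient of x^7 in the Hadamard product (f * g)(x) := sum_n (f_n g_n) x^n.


Expanding: f_k = 3^k/k! (from e^(3x)) and g_k = 5^k (from 1/(1 - 5x)). So the Hadamard coefficient (f * g)_k = 3^k 5^k / k! = (15)^k / k!.
For k = 7: 15^7/7! = 170859375/5040 = 3796875/112.

3796875/112


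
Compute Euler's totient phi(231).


phi(n) counts integers in [1, n] coprime to n. Using the multiplicative formula phi(n) = n * prod_{p | n} (1 - 1/p):
231 = 3 * 7 * 11, so
phi(231) = 231 * (1 - 1/3) * (1 - 1/7) * (1 - 1/11) = 120.

120


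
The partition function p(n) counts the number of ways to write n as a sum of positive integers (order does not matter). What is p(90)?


Using the generating function prod_{k>=1} 1/(1-x^k), we compute p(90).
By dynamic programming over parts 1 through 90:
p(90) = 56634173

56634173


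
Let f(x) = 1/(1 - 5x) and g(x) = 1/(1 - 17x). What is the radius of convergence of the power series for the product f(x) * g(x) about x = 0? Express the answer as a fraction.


The radius of 1/(1 - 5x) is 1/5 (nearest singularity at x = 1/5), and the radius of 1/(1 - 17x) is 1/17.
The product f(x)*g(x) = 1/((1 - 5x)(1 - 17x)) has singularities at both 1/5 and 1/17, so its radius of convergence is the distance to the nearest one:
min(1/5, 1/17) = 1/17.

1/17


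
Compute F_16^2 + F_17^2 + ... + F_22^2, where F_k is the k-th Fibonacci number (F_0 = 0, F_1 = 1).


There is a standard identity sum_{k=0}^{N} F_k^2 = F_N * F_{N+1} (proved inductively from the telescoping relation F_k^2 = F_k F_{k+1} - F_{k-1} F_k). Then
sum_{k=16}^{22} F_k^2 = F_22 F_23 - F_15 F_16.
Computing: F_22 = 17711, F_23 = 28657, F_15 = 610, F_16 = 987.
Sum = 17711 * 28657 - 610 * 987 = 506942057.

506942057


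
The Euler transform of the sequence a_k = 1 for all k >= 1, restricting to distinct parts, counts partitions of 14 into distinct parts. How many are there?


Partitions of 14 into distinct parts can be computed via generating function.
Product (1+x)(1+x^2)(1+x^3)...
The coefficient of x^14 = 22

22


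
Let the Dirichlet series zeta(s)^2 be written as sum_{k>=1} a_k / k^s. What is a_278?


The Dirichlet convolution of the constant function 1 with itself gives (1 * 1)(k) = sum_{d | k} 1 = d(k), the number of positive divisors of k.
Since zeta(s) = sum_{k>=1} 1/k^s, we have zeta(s)^2 = sum_{k>=1} d(k)/k^s, so a_k = d(k).
For k = 278: the divisors are 1, 2, 139, 278.
Count = 4.

4


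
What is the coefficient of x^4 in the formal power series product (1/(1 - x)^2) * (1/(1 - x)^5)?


Combine the factors: (1/(1 - x)^2) * (1/(1 - x)^5) = 1/(1 - x)^7.
Then use 1/(1 - x)^r = sum_{k>=0} C(k + r - 1, r - 1) x^k with r = 7 and k = 4:
C(10, 6) = 210.

210


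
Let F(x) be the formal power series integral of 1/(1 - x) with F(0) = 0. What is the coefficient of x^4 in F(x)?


1/(1 - x) = sum_{k>=0} x^k. Integrating termwise and using F(0) = 0 gives
F(x) = sum_{k>=0} x^(k+1) / (k+1) = sum_{m>=1} x^m / m = -ln(1 - x).
So the coefficient of x^4 is 1/4 = 1/4.

1/4


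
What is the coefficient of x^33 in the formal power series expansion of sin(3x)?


The Maclaurin series is sin(t) = sum_{k>=0} (-1)^k t^(2k+1) / (2k+1)!, so substituting t = 3x, only odd powers of x are nonzero, with coefficient of x^(2k+1) equal to (-1)^k 3^(2k+1) / (2k+1)!.
Write 33 = 2*16 + 1, giving the coefficient (-1)^16 * 3^33 / 33! = 5559060566555523/8683317618811886495518194401280000000 = 387420489/605155334745140274135040000000.

387420489/605155334745140274135040000000


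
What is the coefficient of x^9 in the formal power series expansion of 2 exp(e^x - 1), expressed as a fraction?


exp(e^x - 1) is the exponential generating function for the Bell numbers Bell_k: exp(e^x - 1) = sum_{k>=0} Bell_k x^k / k!.
So the coefficient of x^9 in 2 exp(e^x - 1) is 2 Bell_9 / 9!.
Computing: Bell_9 = 21147 and 9! = 362880, giving
2 * 21147/362880 = 1007/8640.

1007/8640


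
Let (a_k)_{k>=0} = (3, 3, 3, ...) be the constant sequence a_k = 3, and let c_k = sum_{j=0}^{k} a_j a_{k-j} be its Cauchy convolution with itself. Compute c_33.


Since a_j = 3 for all j >= 0, the convolution sum becomes
c_k = sum_{j=0}^{k} 3 * 3 = 9 * (k + 1).
Equivalently, the generating function of (a_k) is 3/(1 - x) and its square is 9/(1 - x)^2 = sum_{k>=0} 9(k + 1) x^k.
For k = 33: 9 * 34 = 306.

306


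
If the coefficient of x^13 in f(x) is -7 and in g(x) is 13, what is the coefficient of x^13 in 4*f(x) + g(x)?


Scalar multiplication scales coefficients: 4 * -7 = -28.
Then add the g coefficient: -28 + 13
= -15

-15


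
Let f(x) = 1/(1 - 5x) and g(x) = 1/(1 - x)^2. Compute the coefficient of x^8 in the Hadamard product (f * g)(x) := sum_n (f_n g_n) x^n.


f has coefficients f_k = 5^k. For g = 1/(1 - x)^2 the coefficient is g_k = C(k + 1, 1) = k + 1. The Hadamard coefficient is (f * g)_k = 5^k * (k + 1).
For k = 8: 5^8 * 9 = 390625 * 9 = 3515625.

3515625


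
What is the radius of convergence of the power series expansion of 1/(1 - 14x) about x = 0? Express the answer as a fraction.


Expanding 1/(1 - 14x) = sum_{k>=0} 14^k x^k, the series converges when |14x| < 1, i.e., |x| < 1/14.
So the radius of convergence is 1/14 = 1/14.

1/14


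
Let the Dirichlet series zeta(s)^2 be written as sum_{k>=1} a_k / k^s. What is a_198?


The Dirichlet convolution of the constant function 1 with itself gives (1 * 1)(k) = sum_{d | k} 1 = d(k), the number of positive divisors of k.
Since zeta(s) = sum_{k>=1} 1/k^s, we have zeta(s)^2 = sum_{k>=1} d(k)/k^s, so a_k = d(k).
For k = 198: the divisors are 1, 2, 3, 6, 9, 11, 18, 22, 33, 66, 99, 198.
Count = 12.

12


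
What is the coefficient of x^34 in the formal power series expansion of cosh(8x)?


The Maclaurin series is cosh(t) = sum_{m>=0} t^(2m) / (2m)!, so substituting t = 8x, only even powers of x are nonzero, with coefficient of x^(2m) equal to 8^(2m) / (2m)!.
For x^34 the coefficient is 8^34/34! = 5070602400912917605986812821504/295232799039604140847618609643520000000 = 1180591620717411303424/68739242628124575327993046875.

1180591620717411303424/68739242628124575327993046875


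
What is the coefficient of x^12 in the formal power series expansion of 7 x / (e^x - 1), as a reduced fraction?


The exponential generating function for Bernoulli numbers is
x / (e^x - 1) = sum_{k>=0} B_k x^k / k!.
So the coefficient of x^12 in 7 x / (e^x - 1) is 7 B_12 / 12!.
Computing: B_12 = -691/2730, 12! = 479001600, giving
7 * -691/2730 / 479001600 = -691/186810624000.

-691/186810624000


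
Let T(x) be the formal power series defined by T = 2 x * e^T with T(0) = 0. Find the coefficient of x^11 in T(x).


Apply the Lagrange inversion formula: if T = 2 x * phi(T) with phi(t) = e^t, then
[x^n] T = 2^n * (1/n) [t^(n-1)] phi(t)^n = 2^n * (1/n) [t^(n-1)] e^(n t) = 2^n * (1/n) * n^(n-1) / (n-1)! = 2^n * n^(n-1) / n!.
When c = 1 this is the Cayley count of rooted labeled trees on n vertices, divided by n!.
For n = 11: 2^11 * 11^10 / 11! = 2048 * 25937424601/39916800 = 18863581528/14175.

18863581528/14175


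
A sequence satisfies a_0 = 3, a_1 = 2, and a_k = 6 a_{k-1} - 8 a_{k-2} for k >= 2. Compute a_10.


The characteristic equation is t^2 - 6 t + 8 = 0, with roots r_1 = 4 and r_2 = 2 (so c_1 = r_1 + r_2, c_2 = -r_1 r_2 as required).
One can use the closed form a_n = A r_1^n + B r_2^n, but direct iteration is more reliable:
a_0 = 3, a_1 = 2, a_2 = -12, a_3 = -88, a_4 = -432, a_5 = -1888, a_6 = -7872, a_7 = -32128, a_8 = -129792, a_9 = -521728, a_10 = -2092032.
So a_10 = -2092032.

-2092032


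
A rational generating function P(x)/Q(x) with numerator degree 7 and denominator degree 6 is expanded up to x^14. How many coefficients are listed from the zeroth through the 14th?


Expanding up to x^14 gives the coefficients for x^0, x^1, ..., x^14.
That is 14 + 1 = 15 coefficients in total.

15


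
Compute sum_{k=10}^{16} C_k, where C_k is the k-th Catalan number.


C_10 through C_16: 16796, 58786, 208012, 742900, 2674440, 9694845, 35357670
Sum = 16796 + 58786 + 208012 + 742900 + 2674440 + 9694845 + 35357670
= 48753449

48753449


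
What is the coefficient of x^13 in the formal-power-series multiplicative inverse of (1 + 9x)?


The inverse is 1/(1 + 9x). Apply the geometric identity 1/(1 - y) = sum_{k>=0} y^k with y = -9x:
1/(1 + 9x) = sum_{k>=0} (-9)^k x^k.
So the coefficient of x^13 is (-9)^13 = -2541865828329.

-2541865828329


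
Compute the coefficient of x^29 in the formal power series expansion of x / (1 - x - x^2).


Let f(x) = sum_{k>=0} a_k x^k. Multiplying f(x) * (1 - x - x^2) = x and matching coefficients gives a_0 = 0, a_1 = 1, and a_k = a_{k-1} + a_{k-2} for k >= 2. These are the Fibonacci numbers F_k.
Iterating from F_0 = 0, F_1 = 1:
F_0=0, F_1=1, F_2=1, F_3=2, F_4=3, F_5=5, F_6=8, F_7=13, F_8=21, F_9=34, ...
F_29 = 514229.

514229


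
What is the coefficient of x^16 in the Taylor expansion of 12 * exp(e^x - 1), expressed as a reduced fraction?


exp(e^x - 1) = sum_{k>=0} Bell_k x^k / k!, where Bell_k is the k-th Bell number.
So the coefficient of x^16 is 12 * Bell_16 / 16!.
Computing: Bell_16 = 10480142147 and 16! = 20922789888000, giving
12 * 10480142147/20922789888000 = 10480142147/1743565824000.

10480142147/1743565824000


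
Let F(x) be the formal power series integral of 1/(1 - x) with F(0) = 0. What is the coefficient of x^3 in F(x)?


1/(1 - x) = sum_{k>=0} x^k. Integrating termwise and using F(0) = 0 gives
F(x) = sum_{k>=0} x^(k+1) / (k+1) = sum_{m>=1} x^m / m = -ln(1 - x).
So the coefficient of x^3 is 1/3 = 1/3.

1/3


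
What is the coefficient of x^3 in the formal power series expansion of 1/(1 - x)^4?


The negative binomial / multiset identity is
1/(1 - x)^r = sum_{k>=0} C(k + r - 1, r - 1) x^k.
Here r = 4 and k = 3, so the coefficient is
C(3 + 3, 3) = C(6, 3)
= 20

20


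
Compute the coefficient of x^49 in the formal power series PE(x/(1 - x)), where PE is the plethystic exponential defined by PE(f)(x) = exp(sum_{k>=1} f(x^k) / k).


For f(x) = x/(1 - x) we have
sum_{k>=1} f(x^k) / k = sum_{k>=1} (1/k) * x^k / (1 - x^k) = sum_{k, m >= 1} x^(k m) / k,
which after exponentiating simplifies to
PE(x/(1 - x)) = prod_{k>=1} 1 / (1 - x^k).
This is the generating function for the partition function p(n), so the coefficient of x^49 is p(49).
Computing p(49) by dynamic programming over parts 1, 2, ..., 49: p(49) = 173525.

173525


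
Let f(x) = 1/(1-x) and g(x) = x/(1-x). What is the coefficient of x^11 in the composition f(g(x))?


First simplify the composition: f(g(x)) = 1/(1 - x/(1-x)) = (1-x)/((1-x) - x) = (1-x)/(1-2x).
Now extract the coefficient. Write (1-x)/(1-2x) = 1/(1-2x) - x/(1-2x).
The coefficient of x^n in 1/(1-2x) is 2^n, and in x/(1-2x) is 2^(n-1) (for n >= 1).
So the coefficient of x^11 is 2^11 - 2^10 = 2048 - 1024 = 1024.

1024


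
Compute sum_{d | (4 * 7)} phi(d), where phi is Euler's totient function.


First, 4 * 7 = 28. One classical identity is sum_{d | n} phi(d) = n (each k in [1, n] has a unique gcd with n, and among the k's with gcd(k, n) = n/d there are phi(d) of them). So the sum equals 28. We also verify directly:
Divisors of 28: 1, 2, 4, 7, 14, 28.
phi values: 1, 1, 2, 6, 6, 12.
Sum = 28.

28


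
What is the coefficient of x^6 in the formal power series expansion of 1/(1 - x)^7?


The expansion 1/(1 - x)^r = sum_{k>=0} C(k + r - 1, r - 1) x^k follows from the multiset / negative-binomial theorem (or from repeated differentiation of the geometric series).
For r = 7 and k = 6:
C(12, 6) = 479001600 / (720 * 720) = 924.

924


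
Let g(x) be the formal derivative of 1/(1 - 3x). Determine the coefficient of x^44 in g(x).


Differentiate termwise: d/dx sum_{k>=0} 3^k x^k = sum_{k>=1} k 3^k x^(k-1) = sum_{j>=0} (j+1) 3^(j+1) x^j.
Equivalently, d/dx [1/(1 - 3x)] = 3/(1 - 3x)^2.
For j = 44: 45 * 3^45 = 45 * 2954312706550833698643 = 132944071794787516438935.

132944071794787516438935


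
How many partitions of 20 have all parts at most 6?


Using the generating function (1-x)^(-1)(1-x^2)^(-1)...(1-x^6)^(-1),
the coefficient of x^20 counts these restricted partitions.
Result = 282

282


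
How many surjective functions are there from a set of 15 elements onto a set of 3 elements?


By inclusion-exclusion on which target elements are missed, the number of surjections from an n-set onto a k-set is
surj(n, k) = sum_{j=0}^{k} (-1)^j C(k, j) (k - j)^n.
Equivalently surj(n, k) = k! * S(n, k), where S(n, k) is the Stirling number of the second kind.
For n = 15, k = 3:
S(15, 3) = 2375101, so
surj = 3! * 2375101 = 6 * 2375101 = 14250606.

14250606


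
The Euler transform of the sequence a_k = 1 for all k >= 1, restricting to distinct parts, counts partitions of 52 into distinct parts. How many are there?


Partitions of 52 into distinct parts can be computed via generating function.
Product (1+x)(1+x^2)(1+x^3)...
The coefficient of x^52 = 4582

4582


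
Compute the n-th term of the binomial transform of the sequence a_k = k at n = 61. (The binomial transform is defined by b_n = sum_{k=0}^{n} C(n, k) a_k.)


With a_k = k, b_n = sum_{k=0}^{n} C(n, k) k. Using k * C(n, k) = n * C(n-1, k-1) gives b_n = n * sum_{k>=1} C(n-1, k-1) = n * 2^(n-1).
For n = 61: 61 * 2^60 = 61 * 1152921504606846976 = 70328211781017665536.

70328211781017665536


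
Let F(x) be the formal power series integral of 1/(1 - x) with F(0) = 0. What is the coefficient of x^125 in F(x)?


1/(1 - x) = sum_{k>=0} x^k. Integrating termwise and using F(0) = 0 gives
F(x) = sum_{k>=0} x^(k+1) / (k+1) = sum_{m>=1} x^m / m = -ln(1 - x).
So the coefficient of x^125 is 1/125 = 1/125.

1/125


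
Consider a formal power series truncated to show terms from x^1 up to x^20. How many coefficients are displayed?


From x^1 to x^20 inclusive, the count is 20 - 1 + 1 = 20.

20


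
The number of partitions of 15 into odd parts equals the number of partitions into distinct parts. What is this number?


Computing partitions of 15 into odd parts (1, 3, 5, ...):
Using the generating function prod_{k>=0} 1/(1-x^(2k+1)),
the count is 27

27


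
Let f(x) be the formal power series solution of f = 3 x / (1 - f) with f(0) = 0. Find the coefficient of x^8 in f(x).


Apply Lagrange inversion: f = 3 x * phi(f) with phi(t) = 1/(1 - t), so
[x^n] f = 3^n * (1/n) [t^(n-1)] phi(t)^n = 3^n * (1/n) [t^(n-1)] (1 - t)^(-n) = 3^n * (1/n) C(2n - 2, n - 1) = 3^n * C_{n-1}.
For n = 8: C_7 = C(14, 7) / 8 = 3432/8 = 429.
With the 3^8 = 6561 factor, the coefficient is 6561 * 429 = 2814669.

2814669


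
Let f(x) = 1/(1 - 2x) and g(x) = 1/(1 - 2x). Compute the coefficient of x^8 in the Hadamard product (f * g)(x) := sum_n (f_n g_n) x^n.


f has coefficients f_k = 2^k and g has coefficients g_k = 2^k, so the Hadamard product has coefficient (f*g)_k = 2^k * 2^k = 4^k.
For k = 8: 4^8 = 65536.

65536


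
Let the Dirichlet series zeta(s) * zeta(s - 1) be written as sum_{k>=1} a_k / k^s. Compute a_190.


Convolution gives a_k = sum_{d | k} d * 1 = sum_{d | k} d = sigma(k), the sum of positive divisors of k.
For k = 190, the divisors are 1, 2, 5, 10, 19, 38, 95, 190, so
sigma(190) = 1 + 2 + 5 + 10 + 19 + 38 + 95 + 190 = 360.

360


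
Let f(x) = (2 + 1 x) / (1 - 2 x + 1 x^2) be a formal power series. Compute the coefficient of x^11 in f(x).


Write f(x) = sum_{k>=0} a_k x^k. Multiplying both sides by 1 - 2 x + 1 x^2 gives
(1 - 2 x + 1 x^2) sum_{k>=0} a_k x^k = 2 + 1 x.
Matching coefficients:
 x^0: a_0 = 2
 x^1: a_1 - 2 a_0 = 1  =>  a_1 = 2*2 + 1 = 5
 x^k (k >= 2): a_k = 2 a_{k-1} - 1 a_{k-2}.
Iterating: a_2 = 8, a_3 = 11, a_4 = 14, a_5 = 17, a_6 = 20, a_7 = 23, a_8 = 26, a_9 = 29, a_10 = 32, a_11 = 35.
So the coefficient of x^11 is 35.

35


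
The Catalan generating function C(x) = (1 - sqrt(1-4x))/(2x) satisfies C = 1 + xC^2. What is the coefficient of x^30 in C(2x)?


Substituting x -> 2x scales the n-th coefficient by 2^n, so [x^30] C(2x) = 2^30 * C_30.
C_30 = C(2*30, 30)/(31) = 118264581564861424/31 = 3814986502092304.
So 2^30 * 3814986502092304 = 1073741824 * 3814986502092304 = 4096310565291970313322496.

4096310565291970313322496


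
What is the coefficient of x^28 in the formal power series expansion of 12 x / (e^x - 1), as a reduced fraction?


The exponential generating function for Bernoulli numbers is
x / (e^x - 1) = sum_{k>=0} B_k x^k / k!.
So the coefficient of x^28 in 12 x / (e^x - 1) is 12 B_28 / 28!.
Computing: B_28 = -23749461029/870, 28! = 304888344611713860501504000000, giving
12 * -23749461029/870 / 304888344611713860501504000000 = -3392780147/3157772140621322126622720000000.

-3392780147/3157772140621322126622720000000


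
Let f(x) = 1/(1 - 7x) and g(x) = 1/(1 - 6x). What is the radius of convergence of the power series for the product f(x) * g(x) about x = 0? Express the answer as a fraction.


The radius of 1/(1 - 7x) is 1/7 (nearest singularity at x = 1/7), and the radius of 1/(1 - 6x) is 1/6.
The product f(x)*g(x) = 1/((1 - 7x)(1 - 6x)) has singularities at both 1/7 and 1/6, so its radius of convergence is the distance to the nearest one:
min(1/7, 1/6) = 1/7.

1/7
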